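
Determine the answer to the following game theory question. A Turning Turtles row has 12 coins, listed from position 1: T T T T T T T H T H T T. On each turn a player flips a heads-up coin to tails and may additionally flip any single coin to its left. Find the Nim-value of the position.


Coins: T T T T T T T H T H T T
Key fact: a single head at position k behaves exactly like a Nim heap of size k (turning it to T and optionally flipping a coin at j < k corresponds to moving the heap from k to j, or to 0), and heads combine as a disjunctive sum (two heads at the same place would cancel, matching j XOR j = 0). So the Nim-value is the XOR of the 1-indexed positions of the heads.
Face-up positions (1-indexed): [8, 10]
XOR 0 with 8: 0 XOR 8 = 8
XOR 8 with 10: 8 XOR 10 = 2
Nim-value = 2

2


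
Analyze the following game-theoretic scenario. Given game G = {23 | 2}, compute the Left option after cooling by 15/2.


Original game: {23 | 2} (a switch {a | b} with a > b).
Cooling by t (for t below the temperature (a - b)/2 = 21/2) taxes each move by t: {a | b} cooled by t is {a - t | b + t}.
Cooling amount: t = 15/2
Cooled Left option: 23 - 15/2 = 31/2
Cooled Right option: 2 + 15/2 = 19/2
Cooled game: {31/2 | 19/2}
Left option = 31/2

31/2


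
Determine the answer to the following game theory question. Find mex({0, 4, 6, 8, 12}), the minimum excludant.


Set = {0, 4, 6, 8, 12}
0 is in the set.
1 is NOT in the set. This is the mex.
mex = 1

1


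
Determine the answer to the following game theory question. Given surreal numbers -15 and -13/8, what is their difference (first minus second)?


x = -15, y = -13/8
Converting to common denominator: 8
x = -120/8, y = -13/8
x - y = -15 - -13/8 = -107/8

-107/8


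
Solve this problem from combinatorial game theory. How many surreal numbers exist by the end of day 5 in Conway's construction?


Day 0: {|} = 0 is born. Count = 1.
Day n: the number of surreal numbers born by day n is 2^(n+1) - 1.
By day 0: 2^1 - 1 = 1
By day 1: 2^2 - 1 = 3
By day 2: 2^3 - 1 = 7
By day 3: 2^4 - 1 = 15
By day 4: 2^5 - 1 = 31
By day 5: 2^6 - 1 = 63
By day 5: 63 surreal numbers.

63


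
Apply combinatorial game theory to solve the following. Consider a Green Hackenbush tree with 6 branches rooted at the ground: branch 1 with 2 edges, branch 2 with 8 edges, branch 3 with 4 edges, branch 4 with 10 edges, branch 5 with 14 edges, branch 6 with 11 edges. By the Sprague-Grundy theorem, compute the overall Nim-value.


The tree has 6 branches from the ground vertex.
In Green Hackenbush, the Nim-value of a simple path of length k is k.
Branch 1: length 2, Nim-value = 2
Branch 2: length 8, Nim-value = 8
Branch 3: length 4, Nim-value = 4
Branch 4: length 10, Nim-value = 10
Branch 5: length 14, Nim-value = 14
Branch 6: length 11, Nim-value = 11
Total Nim-value = XOR of all branch values:
0 XOR 2 = 2
2 XOR 8 = 10
10 XOR 4 = 14
14 XOR 10 = 4
4 XOR 14 = 10
10 XOR 11 = 1
Nim-value of the tree = 1

1


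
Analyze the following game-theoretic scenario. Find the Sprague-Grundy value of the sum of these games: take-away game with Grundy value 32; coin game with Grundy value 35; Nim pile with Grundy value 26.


By the Sprague-Grundy theorem, the Grundy value of a sum of games is the XOR of individual Grundy values.
take-away game: Grundy value = 32. Running XOR: 0 XOR 32 = 32
coin game: Grundy value = 35. Running XOR: 32 XOR 35 = 3
Nim pile: Grundy value = 26. Running XOR: 3 XOR 26 = 25
The combined Grundy value is 25.

25


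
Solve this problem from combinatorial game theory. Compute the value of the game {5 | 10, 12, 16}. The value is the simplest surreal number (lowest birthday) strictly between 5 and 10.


Left options: {5}, max = 5
Right options: {10, 12, 16}, min = 10
All options are numbers and max(Left) < min(Right), so by the simplicity theorem the value is the simplest (earliest-born) number strictly between 5 and 10.
Integers 6 through 9 all lie strictly between 5 and 10.
Among integers, the simplest (lowest birthday = smallest |n|; 0 is born on day 0, +-n on day n) is 6.
No non-integer in the interval can be simpler: if x is a non-integer in the interval, then floor(x) or ceil(x) also lies in the interval (the interval contains an integer), and both are proper prefixes of x's sign expansion, i.e. born earlier. So the game value is 6.
Game value = 6

6


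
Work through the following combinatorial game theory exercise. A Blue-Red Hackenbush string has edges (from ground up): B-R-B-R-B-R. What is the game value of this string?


Edges (from ground): B-R-B-R-B-R
By Berlekamp's sign-expansion rule, a Blue-Red Hackenbush stalk has the value of the surreal number whose sign sequence is the edge sequence with B -> + and R -> -.
Sign sequence: +-+-+-
Trace the sign expansion in the surreal number tree, starting from 0:
Edge 1: B (sign +) -> bounds (0, +inf), value = 1
Edge 2: R (sign -) -> bounds (0, 1), value = 1/2
Edge 3: B (sign +) -> bounds (1/2, 1), value = 3/4
Edge 4: R (sign -) -> bounds (1/2, 3/4), value = 5/8
Edge 5: B (sign +) -> bounds (5/8, 3/4), value = 11/16
Edge 6: R (sign -) -> bounds (5/8, 11/16), value = 21/32
Game value = 21/32

21/32


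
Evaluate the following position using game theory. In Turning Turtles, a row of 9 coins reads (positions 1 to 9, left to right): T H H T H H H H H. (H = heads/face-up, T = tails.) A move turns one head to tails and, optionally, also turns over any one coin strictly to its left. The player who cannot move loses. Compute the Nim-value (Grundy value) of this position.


Coins: T H H T H H H H H
Key fact: a single head at position k behaves exactly like a Nim heap of size k (turning it to T and optionally flipping a coin at j < k corresponds to moving the heap from k to j, or to 0), and heads combine as a disjunctive sum (two heads at the same place would cancel, matching j XOR j = 0). So the Nim-value is the XOR of the 1-indexed positions of the heads.
Face-up positions (1-indexed): [2, 3, 5, 6, 7, 8, 9]
XOR 0 with 2: 0 XOR 2 = 2
XOR 2 with 3: 2 XOR 3 = 1
XOR 1 with 5: 1 XOR 5 = 4
XOR 4 with 6: 4 XOR 6 = 2
XOR 2 with 7: 2 XOR 7 = 5
XOR 5 with 8: 5 XOR 8 = 13
XOR 13 with 9: 13 XOR 9 = 4
Nim-value = 4

4


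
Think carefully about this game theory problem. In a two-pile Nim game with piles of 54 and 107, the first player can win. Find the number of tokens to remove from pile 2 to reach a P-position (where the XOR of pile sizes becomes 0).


Piles: 54 and 107
Current XOR: 54 XOR 107 = 93 (non-zero, so this is an N-position).
To make the XOR zero, we need to find a move that balances the piles.
For pile 2 (size 107): target = 107 XOR 93 = 54
We reduce pile 2 from 107 to 54.
Tokens removed: 107 - 54 = 53
Verification: 54 XOR 54 = 0

53


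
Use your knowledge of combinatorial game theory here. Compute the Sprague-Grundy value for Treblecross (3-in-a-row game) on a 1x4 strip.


Treblecross: place X on empty cells; 3-in-a-row wins.
Playing within two cells of an existing X lets the opponent win at once, so sensible play treats the cells i-2..i+2 around each X as dead. The player left with no safe cell loses, so this is a normal-play take-away game on strips of safe cells.
Placing X at cell i (0-indexed) of a strip of k safe cells leaves independent strips of sizes max(0, i-2) and max(0, k-i-3). Hence G(k) = mex{ G(max(0,i-2)) XOR G(max(0,k-i-3)) : 0 <= i < k }, with G(0) = 0.
G(1): splits (0,0):0^0=0 -> mex({0}) = 1
G(2): splits (0,0):0^0=0 -> mex({0}) = 1
G(3): splits (0,0):0^0=0 -> mex({0}) = 1
G(4): splits (0,1):0^1=1 (0,0):0^0=0 -> mex({0, 1}) = 2
Therefore G(4) = 2.

2


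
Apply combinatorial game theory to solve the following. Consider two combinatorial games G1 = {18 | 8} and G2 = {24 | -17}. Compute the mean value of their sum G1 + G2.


G1 = {18 | 8}, G2 = {24 | -17}
Each is a switch {a | b} with numbers a > b; its mean value is (a + b)/2, and mean value is additive over game sums: m(G1 + G2) = m(G1) + m(G2).
Mean of G1 = (18 + (8))/2 = 26/2 = 13
Mean of G2 = (24 + (-17))/2 = 7/2 = 7/2
Mean of G1 + G2 = 13 + 7/2 = 33/2

33/2


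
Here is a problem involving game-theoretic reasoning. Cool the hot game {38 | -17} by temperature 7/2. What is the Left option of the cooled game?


Original game: {38 | -17} (a switch {a | b} with a > b).
Cooling by t (for t below the temperature (a - b)/2 = 55/2) taxes each move by t: {a | b} cooled by t is {a - t | b + t}.
Cooling amount: t = 7/2
Cooled Left option: 38 - 7/2 = 69/2
Cooled Right option: -17 + 7/2 = -27/2
Cooled game: {69/2 | -27/2}
Left option = 69/2

69/2


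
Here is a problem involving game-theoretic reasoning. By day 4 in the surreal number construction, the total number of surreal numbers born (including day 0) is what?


Day 0: {|} = 0 is born. Count = 1.
Day n: the number of surreal numbers born by day n is 2^(n+1) - 1.
By day 0: 2^1 - 1 = 1
By day 1: 2^2 - 1 = 3
By day 2: 2^3 - 1 = 7
By day 3: 2^4 - 1 = 15
By day 4: 2^5 - 1 = 31
By day 4: 31 surreal numbers.

31


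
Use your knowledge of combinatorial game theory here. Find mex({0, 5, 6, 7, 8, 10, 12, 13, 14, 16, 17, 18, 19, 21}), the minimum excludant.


Set = {0, 5, 6, 7, 8, 10, 12, 13, 14, 16, 17, 18, 19, 21}
0 is in the set.
1 is NOT in the set. This is the mex.
mex = 1

1


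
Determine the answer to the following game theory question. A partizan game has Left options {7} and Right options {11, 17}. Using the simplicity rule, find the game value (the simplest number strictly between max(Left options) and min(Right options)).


Left options: {7}, max = 7
Right options: {11, 17}, min = 11
All options are numbers and max(Left) < min(Right), so by the simplicity theorem the value is the simplest (earliest-born) number strictly between 7 and 11.
Integers 8 through 10 all lie strictly between 7 and 11.
Among integers, the simplest (lowest birthday = smallest |n|; 0 is born on day 0, +-n on day n) is 8.
No non-integer in the interval can be simpler: if x is a non-integer in the interval, then floor(x) or ceil(x) also lies in the interval (the interval contains an integer), and both are proper prefixes of x's sign expansion, i.e. born earlier. So the game value is 8.
Game value = 8

8


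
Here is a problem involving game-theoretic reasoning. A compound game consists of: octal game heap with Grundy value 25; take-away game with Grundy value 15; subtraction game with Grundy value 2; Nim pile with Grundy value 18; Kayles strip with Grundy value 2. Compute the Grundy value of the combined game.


By the Sprague-Grundy theorem, the Grundy value of a sum of games is the XOR of individual Grundy values.
octal game heap: Grundy value = 25. Running XOR: 0 XOR 25 = 25
take-away game: Grundy value = 15. Running XOR: 25 XOR 15 = 22
subtraction game: Grundy value = 2. Running XOR: 22 XOR 2 = 20
Nim pile: Grundy value = 18. Running XOR: 20 XOR 18 = 6
Kayles strip: Grundy value = 2. Running XOR: 6 XOR 2 = 4
The combined Grundy value is 4.

4


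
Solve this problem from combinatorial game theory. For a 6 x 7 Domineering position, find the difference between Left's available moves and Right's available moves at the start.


Board is 6 x 7 (rows x cols).
Left (vertical) placements: (rows-1) * cols = 5 * 7 = 35
Right (horizontal) placements: rows * (cols-1) = 6 * 6 = 36
Advantage = Left - Right = 35 - 36 = -1

-1


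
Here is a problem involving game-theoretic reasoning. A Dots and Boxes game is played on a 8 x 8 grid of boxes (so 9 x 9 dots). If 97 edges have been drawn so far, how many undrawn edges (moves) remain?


Grid: 8 x 8 boxes, i.e. 9 rows and 9 columns of dots.
Horizontal edges: (rows + 1) * cols = 9 * 8 = 72
Vertical edges: rows * (cols + 1) = 8 * 9 = 72
Total edges: 72 + 72 = 144
Edges drawn: 97
Remaining: 144 - 97 = 47

47


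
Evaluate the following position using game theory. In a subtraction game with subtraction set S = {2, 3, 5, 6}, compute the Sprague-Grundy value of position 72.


The subtraction set is S = {2, 3, 5, 6}.
G(k) = mex{ G(k - s) : s in S, s <= k }. We compute iteratively: G(0) = 0.
G(1) = mex({}) = 0
G(2) = mex({0}) = 1
G(3) = mex({0}) = 1
G(4) = mex({0, 1}) = 2
G(5) = mex({0, 1}) = 2
G(6) = mex({0, 1, 2}) = 3
G(7) = mex({0, 1, 2}) = 3
G(8) = mex({1, 2, 3}) = 0
G(9) = mex({1, 2, 3}) = 0
G(10) = mex({0, 2, 3}) = 1
G(11) = mex({0, 2, 3}) = 1
G(12) = mex({0, 1, 3}) = 2
G(13) = mex({0, 1, 3}) = 2
Observe that G(8)..G(13) = 0, 0, 1, 1, 2, 2 repeats G(0)..G(5) = 0, 0, 1, 1, 2, 2.
For k >= max(S) = 6, G(k) is determined by the previous 6 values G(k-6)..G(k-1); a window of 6 consecutive values has recurred shifted by 8, so by induction G(k + 8) = G(k) for all k >= 0: the sequence is periodic from the start with period 8.
One period: G(0..7) = 0, 0, 1, 1, 2, 2, 3, 3.
72 mod 8 = 0, so G(72) = G(0) = 0.

0


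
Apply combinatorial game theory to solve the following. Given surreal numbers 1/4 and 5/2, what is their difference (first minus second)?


x = 1/4, y = 5/2
Converting to common denominator: 4
x = 1/4, y = 10/4
x - y = 1/4 - 5/2 = -9/4

-9/4


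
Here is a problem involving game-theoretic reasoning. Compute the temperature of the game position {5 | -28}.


The game is {5 | -28}, a switch {a | b} with numbers a > b.
Cooling {a | b} by t gives {a - t | b + t}, which stops being hot when a - t = b + t, i.e. at t = (a - b)/2. So the temperature of a switch is (a - b)/2.
Temperature = (Left option - Right option) / 2
= (5 - (-28)) / 2
= 33 / 2
= 33/2

33/2


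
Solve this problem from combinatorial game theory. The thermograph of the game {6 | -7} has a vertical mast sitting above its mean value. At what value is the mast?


Game = {6 | -7}, a switch {a | b} with numbers a > b.
Its thermograph has left wall a - t and right wall b + t, which meet at t = (a - b)/2, where both equal (a + b)/2. So the mast (mean value) is at (a + b)/2.
Mean = (6 + (-7))/2 = -1/2 = -1/2

-1/2


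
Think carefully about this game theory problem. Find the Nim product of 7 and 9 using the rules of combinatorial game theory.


Nim multiplication is bilinear over XOR: (u XOR v) * w = (u*w) XOR (v*w).
So we split each operand into its bit components and XOR the pairwise Nim products.
7 = 1 + 2 + 4 (as XOR of powers of 2).
9 = 1 + 8 (as XOR of powers of 2).
Using the standard Nim-product table on single bits:
  2*2 = 3,   2*4 = 8,   2*8 = 12,
  4*4 = 6,   4*8 = 11,  8*8 = 13,
and  1*x = x (identity), k*l = l*k (commutative).
Pairwise Nim products:
  1 * 1 = 1
  1 * 8 = 8
  2 * 1 = 2
  2 * 8 = 12
  4 * 1 = 4
  4 * 8 = 11
XOR them: 1 XOR 8 XOR 2 XOR 12 XOR 4 XOR 11 = 8.
Result: 7 * 9 = 8 (in Nim).

8


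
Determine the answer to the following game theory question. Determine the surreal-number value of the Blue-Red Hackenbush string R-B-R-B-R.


Edges (from ground): R-B-R-B-R
By Berlekamp's sign-expansion rule, a Blue-Red Hackenbush stalk has the value of the surreal number whose sign sequence is the edge sequence with B -> + and R -> -.
Sign sequence: -+-+-
Trace the sign expansion in the surreal number tree, starting from 0:
Edge 1: R (sign -) -> bounds (-inf, 0), value = -1
Edge 2: B (sign +) -> bounds (-1, 0), value = -1/2
Edge 3: R (sign -) -> bounds (-1, -1/2), value = -3/4
Edge 4: B (sign +) -> bounds (-3/4, -1/2), value = -5/8
Edge 5: R (sign -) -> bounds (-3/4, -5/8), value = -11/16
Game value = -11/16

-11/16


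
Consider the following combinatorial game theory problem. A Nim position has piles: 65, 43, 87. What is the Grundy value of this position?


We need the XOR (exclusive or) of all pile sizes.
After XOR-ing pile 1 (size 65): 0 XOR 65 = 65
After XOR-ing pile 2 (size 43): 65 XOR 43 = 106
After XOR-ing pile 3 (size 87): 106 XOR 87 = 61
The Nim-value of this position is 61.

61


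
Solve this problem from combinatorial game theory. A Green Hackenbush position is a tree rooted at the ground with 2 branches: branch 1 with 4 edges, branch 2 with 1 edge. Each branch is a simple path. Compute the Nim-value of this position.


The tree has 2 branches from the ground vertex.
In Green Hackenbush, the Nim-value of a simple path of length k is k.
Branch 1: length 4, Nim-value = 4
Branch 2: length 1, Nim-value = 1
Total Nim-value = XOR of all branch values:
0 XOR 4 = 4
4 XOR 1 = 5
Nim-value of the tree = 5

5


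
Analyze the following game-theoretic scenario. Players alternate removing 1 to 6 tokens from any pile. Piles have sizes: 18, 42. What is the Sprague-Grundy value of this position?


Subtraction set: {1, 2, 3, 4, 5, 6}
For this subtraction set, G(n) = n mod 7 (period = max + 1 = 7).
Pile 1 (size 18): G(18) = 18 mod 7 = 4
Pile 2 (size 42): G(42) = 42 mod 7 = 0
Total Grundy value = XOR of all: 4 XOR 0 = 4

4


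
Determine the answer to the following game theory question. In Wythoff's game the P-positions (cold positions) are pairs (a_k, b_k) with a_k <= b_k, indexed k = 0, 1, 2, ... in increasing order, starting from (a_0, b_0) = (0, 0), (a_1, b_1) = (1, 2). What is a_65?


By Wythoff's theorem, a_k = floor(k * phi) and b_k = floor(k * phi^2) = a_k + k, where phi = (1 + sqrt(5))/2 is the golden ratio.
phi = (1 + sqrt(5))/2 = 1.618034
k = 65
k * phi = 65 * 1.618034 = 105.172209
a_65 = floor(k * phi) = 105

105


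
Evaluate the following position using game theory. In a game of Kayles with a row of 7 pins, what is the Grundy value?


Kayles: a move removes 1 or 2 adjacent pins from a contiguous row.
Removing pins from a row of k leaves two independent rows (a, b) with a + b = k - 1 (one pin) or a + b = k - 2 (two pins); an end removal gives a = 0.
By Sprague-Grundy, G(k) = mex{ G(a) XOR G(b) } over all these splits. G(0) = 0.
G(1): splits (0,0):0^0=0 -> mex({0}) = 1
G(2): splits (0,1):0^1=1 (0,0):0^0=0 -> mex({0, 1}) = 2
G(3): splits (0,2):0^2=2 (1,1):1^1=0 (0,1):0^1=1 -> mex({0, 1, 2}) = 3
G(4): splits (0,3):0^3=3 (1,2):1^2=3 (0,2):0^2=2 (1,1):1^1=0 -> mex({0, 2, 3}) = 1
G(5): splits (0,4):0^1=1 (1,3):1^3=2 (2,2):2^2=0 (0,3):0^3=3 (1,2):1^2=3 -> mex({0, 1, 2, 3}) = 4
G(6) = mex({0, 1, 2, 4}) = 3
G(7) = mex({0, 1, 3, 4, 5}) = 2
Therefore G(7) = 2.

2


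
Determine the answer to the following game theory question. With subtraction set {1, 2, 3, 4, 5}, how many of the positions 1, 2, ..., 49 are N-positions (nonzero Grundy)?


Subtraction set S = {1, 2, 3, 4, 5}, so G(n) = n mod 6.
G(n) = 0 when n is a multiple of 6.
Multiples of 6 in [1, 49]: 8
N-positions (nonzero Grundy) = 49 - 8 = 41

41


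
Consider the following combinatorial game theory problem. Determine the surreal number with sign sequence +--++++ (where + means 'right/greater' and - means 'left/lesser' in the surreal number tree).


Sign expansion: +--++++
Rule: track bounds (lo, hi), initially (-inf, +inf). On '+', the current value becomes lo and we move to the simplest number in (value, hi): value + 1 if hi = +inf, otherwise the midpoint (value + hi)/2. On '-', the current value becomes hi and we move to value - 1 if lo = -inf, otherwise the midpoint (lo + value)/2.
Start at 0.
Step 1: sign = +, move right. Bounds: (0, +inf). Value = 1
Step 2: sign = -, move left. Bounds: (0, 1). Value = 1/2
Step 3: sign = -, move left. Bounds: (0, 1/2). Value = 1/4
Step 4: sign = +, move right. Bounds: (1/4, 1/2). Value = 3/8
Step 5: sign = +, move right. Bounds: (3/8, 1/2). Value = 7/16
Step 6: sign = +, move right. Bounds: (7/16, 1/2). Value = 15/32
Step 7: sign = +, move right. Bounds: (15/32, 1/2). Value = 31/64
The surreal number with sign expansion +--++++ is 31/64.

31/64


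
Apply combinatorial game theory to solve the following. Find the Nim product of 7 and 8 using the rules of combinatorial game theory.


Nim multiplication is bilinear over XOR: (u XOR v) * w = (u*w) XOR (v*w).
So we split each operand into its bit components and XOR the pairwise Nim products.
7 = 1 + 2 + 4 (as XOR of powers of 2).
8 = 8 (as XOR of powers of 2).
Using the standard Nim-product table on single bits:
  2*2 = 3,   2*4 = 8,   2*8 = 12,
  4*4 = 6,   4*8 = 11,  8*8 = 13,
and  1*x = x (identity), k*l = l*k (commutative).
Pairwise Nim products:
  1 * 8 = 8
  2 * 8 = 12
  4 * 8 = 11
XOR them: 8 XOR 12 XOR 11 = 15.
Result: 7 * 8 = 15 (in Nim).

15


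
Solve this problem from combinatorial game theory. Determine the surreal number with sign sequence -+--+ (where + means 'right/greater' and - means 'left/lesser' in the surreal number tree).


Sign expansion: -+--+
Rule: track bounds (lo, hi), initially (-inf, +inf). On '+', the current value becomes lo and we move to the simplest number in (value, hi): value + 1 if hi = +inf, otherwise the midpoint (value + hi)/2. On '-', the current value becomes hi and we move to value - 1 if lo = -inf, otherwise the midpoint (lo + value)/2.
Start at 0.
Step 1: sign = -, move left. Bounds: (-inf, 0). Value = -1
Step 2: sign = +, move right. Bounds: (-1, 0). Value = -1/2
Step 3: sign = -, move left. Bounds: (-1, -1/2). Value = -3/4
Step 4: sign = -, move left. Bounds: (-1, -3/4). Value = -7/8
Step 5: sign = +, move right. Bounds: (-7/8, -3/4). Value = -13/16
The surreal number with sign expansion -+--+ is -13/16.

-13/16


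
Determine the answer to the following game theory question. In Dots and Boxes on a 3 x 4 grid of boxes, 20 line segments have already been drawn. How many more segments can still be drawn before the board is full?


Grid: 3 x 4 boxes, i.e. 4 rows and 5 columns of dots.
Horizontal edges: (rows + 1) * cols = 4 * 4 = 16
Vertical edges: rows * (cols + 1) = 3 * 5 = 15
Total edges: 16 + 15 = 31
Edges drawn: 20
Remaining: 31 - 20 = 11

11


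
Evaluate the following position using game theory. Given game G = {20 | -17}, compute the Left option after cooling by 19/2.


Original game: {20 | -17} (a switch {a | b} with a > b).
Cooling by t (for t below the temperature (a - b)/2 = 37/2) taxes each move by t: {a | b} cooled by t is {a - t | b + t}.
Cooling amount: t = 19/2
Cooled Left option: 20 - 19/2 = 21/2
Cooled Right option: -17 + 19/2 = -15/2
Cooled game: {21/2 | -15/2}
Left option = 21/2

21/2


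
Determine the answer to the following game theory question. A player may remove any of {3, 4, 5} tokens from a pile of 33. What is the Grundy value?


The subtraction set is S = {3, 4, 5}.
G(k) = mex{ G(k - s) : s in S, s <= k }. We compute iteratively: G(0) = 0.
G(1) = mex({}) = 0
G(2) = mex({}) = 0
G(3) = mex({0}) = 1
G(4) = mex({0}) = 1
G(5) = mex({0}) = 1
G(6) = mex({0, 1}) = 2
G(7) = mex({0, 1}) = 2
G(8) = mex({1}) = 0
G(9) = mex({1, 2}) = 0
G(10) = mex({1, 2}) = 0
G(11) = mex({0, 2}) = 1
G(12) = mex({0, 2}) = 1
Observe that G(8)..G(12) = 0, 0, 0, 1, 1 repeats G(0)..G(4) = 0, 0, 0, 1, 1.
For k >= max(S) = 5, G(k) is determined by the previous 5 values G(k-5)..G(k-1); a window of 5 consecutive values has recurred shifted by 8, so by induction G(k + 8) = G(k) for all k >= 0: the sequence is periodic from the start with period 8.
One period: G(0..7) = 0, 0, 0, 1, 1, 1, 2, 2.
33 mod 8 = 1, so G(33) = G(1) = 0.

0


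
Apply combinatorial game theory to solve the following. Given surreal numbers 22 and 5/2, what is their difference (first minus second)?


x = 22, y = 5/2
Converting to common denominator: 2
x = 44/2, y = 5/2
x - y = 22 - 5/2 = 39/2

39/2


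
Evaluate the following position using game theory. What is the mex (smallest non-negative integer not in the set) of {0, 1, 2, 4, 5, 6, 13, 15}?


Set = {0, 1, 2, 4, 5, 6, 13, 15}
0 is in the set.
1 is in the set.
2 is in the set.
3 is NOT in the set. This is the mex.
mex = 3

3


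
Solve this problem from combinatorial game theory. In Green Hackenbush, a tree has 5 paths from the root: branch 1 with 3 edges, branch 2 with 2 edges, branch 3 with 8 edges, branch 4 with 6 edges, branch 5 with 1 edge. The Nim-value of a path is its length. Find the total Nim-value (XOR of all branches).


The tree has 5 branches from the ground vertex.
In Green Hackenbush, the Nim-value of a simple path of length k is k.
Branch 1: length 3, Nim-value = 3
Branch 2: length 2, Nim-value = 2
Branch 3: length 8, Nim-value = 8
Branch 4: length 6, Nim-value = 6
Branch 5: length 1, Nim-value = 1
Total Nim-value = XOR of all branch values:
0 XOR 3 = 3
3 XOR 2 = 1
1 XOR 8 = 9
9 XOR 6 = 15
15 XOR 1 = 14
Nim-value of the tree = 14

14


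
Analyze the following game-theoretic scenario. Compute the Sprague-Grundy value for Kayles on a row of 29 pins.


Kayles: a move removes 1 or 2 adjacent pins from a contiguous row.
Removing pins from a row of k leaves two independent rows (a, b) with a + b = k - 1 (one pin) or a + b = k - 2 (two pins); an end removal gives a = 0.
By Sprague-Grundy, G(k) = mex{ G(a) XOR G(b) } over all these splits. G(0) = 0.
G(1): splits (0,0):0^0=0 -> mex({0}) = 1
G(2): splits (0,1):0^1=1 (0,0):0^0=0 -> mex({0, 1}) = 2
G(3): splits (0,2):0^2=2 (1,1):1^1=0 (0,1):0^1=1 -> mex({0, 1, 2}) = 3
G(4): splits (0,3):0^3=3 (1,2):1^2=3 (0,2):0^2=2 (1,1):1^1=0 -> mex({0, 2, 3}) = 1
G(5): splits (0,4):0^1=1 (1,3):1^3=2 (2,2):2^2=0 (0,3):0^3=3 (1,2):1^2=3 -> mex({0, 1, 2, 3}) = 4
G(6) = mex({0, 1, 2, 4}) = 3
G(7) = mex({0, 1, 3, 4, 5}) = 2
G(8) = mex({0, 2, 3, 5, 6}) = 1
G(9) = mex({0, 1, 2, 3, 6, 7}) = 4
G(10) = mex({0, 1, 3, 4, 5, 7}) = 2
G(11) = mex({0, 1, 2, 3, 4, 5}) = 6
G(12) = mex({0, 1, 2, 3, 5, 6, 7}) = 4
G(13) = mex({0, 2, 3, 4, 6, 7}) = 1
G(14) = mex({0, 1, 4, 5, 6, 7}) = 2
G(15) = mex({0, 1, 2, 3, 4, 5, 6}) = 7
G(16) = mex({0, 2, 3, 5, 6, 7}) = 1
G(17) = mex({0, 1, 2, 3, 5, 6, 7}) = 4
G(18) = mex({0, 1, 2, 4, 5, 6}) = 3
G(19) = mex({0, 1, 3, 4, 5, 7}) = 2
G(20) = mex({0, 2, 3, 4, 5, 6, 7}) = 1
G(21) = mex({0, 1, 2, 3, 5, 6, 7}) = 4
G(22) = mex({0, 1, 2, 3, 4, 5, 7}) = 6
G(23) = mex({0, 1, 2, 3, 4, 5, 6}) = 7
G(24) = mex({0, 1, 2, 3, 5, 6, 7}) = 4
G(25) = mex({0, 2, 3, 4, 6, 7}) = 1
G(26) = mex({0, 1, 3, 4, 5, 6, 7}) = 2
G(27) = mex({0, 1, 2, 3, 4, 5, 6, 7}) = 8
G(28) = mex({0, 1, 2, 3, 4, 6, 7, 8}) = 5
G(29) = mex({0, 1, 2, 3, 5, 6, 7, 8, 9}) = 4
Therefore G(29) = 4.

4


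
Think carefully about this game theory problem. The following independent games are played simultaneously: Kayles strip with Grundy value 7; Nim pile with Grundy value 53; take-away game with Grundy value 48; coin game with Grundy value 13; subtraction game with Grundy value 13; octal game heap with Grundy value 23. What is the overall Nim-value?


By the Sprague-Grundy theorem, the Grundy value of a sum of games is the XOR of individual Grundy values.
Kayles strip: Grundy value = 7. Running XOR: 0 XOR 7 = 7
Nim pile: Grundy value = 53. Running XOR: 7 XOR 53 = 50
take-away game: Grundy value = 48. Running XOR: 50 XOR 48 = 2
coin game: Grundy value = 13. Running XOR: 2 XOR 13 = 15
subtraction game: Grundy value = 13. Running XOR: 15 XOR 13 = 2
octal game heap: Grundy value = 23. Running XOR: 2 XOR 23 = 21
The combined Grundy value is 21.

21


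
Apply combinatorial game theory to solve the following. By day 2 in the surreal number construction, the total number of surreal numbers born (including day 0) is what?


Day 0: {|} = 0 is born. Count = 1.
Day n: the number of surreal numbers born by day n is 2^(n+1) - 1.
By day 0: 2^1 - 1 = 1
By day 1: 2^2 - 1 = 3
By day 2: 2^3 - 1 = 7
By day 2: 7 surreal numbers.

7


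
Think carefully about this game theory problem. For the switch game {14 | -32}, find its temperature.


The game is {14 | -32}, a switch {a | b} with numbers a > b.
Cooling {a | b} by t gives {a - t | b + t}, which stops being hot when a - t = b + t, i.e. at t = (a - b)/2. So the temperature of a switch is (a - b)/2.
Temperature = (Left option - Right option) / 2
= (14 - (-32)) / 2
= 46 / 2
= 23

23


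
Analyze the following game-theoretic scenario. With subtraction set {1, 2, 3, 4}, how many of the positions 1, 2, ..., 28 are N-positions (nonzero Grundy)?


Subtraction set S = {1, 2, 3, 4}, so G(n) = n mod 5.
G(n) = 0 when n is a multiple of 5.
Multiples of 5 in [1, 28]: 5
N-positions (nonzero Grundy) = 28 - 5 = 23

23


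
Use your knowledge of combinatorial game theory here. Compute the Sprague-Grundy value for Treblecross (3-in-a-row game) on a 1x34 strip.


Treblecross: place X on empty cells; 3-in-a-row wins.
Playing within two cells of an existing X lets the opponent win at once, so sensible play treats the cells i-2..i+2 around each X as dead. The player left with no safe cell loses, so this is a normal-play take-away game on strips of safe cells.
Placing X at cell i (0-indexed) of a strip of k safe cells leaves independent strips of sizes max(0, i-2) and max(0, k-i-3). Hence G(k) = mex{ G(max(0,i-2)) XOR G(max(0,k-i-3)) : 0 <= i < k }, with G(0) = 0.
G(1): splits (0,0):0^0=0 -> mex({0}) = 1
G(2): splits (0,0):0^0=0 -> mex({0}) = 1
G(3): splits (0,0):0^0=0 -> mex({0}) = 1
G(4): splits (0,1):0^1=1 (0,0):0^0=0 -> mex({0, 1}) = 2
G(5): splits (0,2):0^1=1 (0,1):0^1=1 (0,0):0^0=0 -> mex({0, 1}) = 2
G(6) = mex({1}) = 0
G(7) = mex({0, 1, 2}) = 3
G(8) = mex({0, 1, 2}) = 3
G(9) = mex({0, 2}) = 1
G(10) = mex({0, 2, 3}) = 1
G(11) = mex({0, 3}) = 1
G(12) = mex({1, 3}) = 0
G(13) = mex({0, 1, 2, 3}) = 4
G(14) = mex({0, 1, 2}) = 3
G(15) = mex({0, 1, 2}) = 3
G(16) = mex({0, 1, 2, 4}) = 3
G(17) = mex({0, 1, 3, 4}) = 2
G(18) = mex({0, 1, 3, 4}) = 2
G(19) = mex({0, 1, 3, 5}) = 2
G(20) = mex({0, 1, 2, 3, 5}) = 4
G(21) = mex({0, 1, 2, 3, 5}) = 4
G(22) = mex({1, 2, 6}) = 0
G(23) = mex({0, 1, 2, 3, 4, 6}) = 5
G(24) = mex({0, 1, 2, 3, 4}) = 5
G(25) = mex({0, 1, 3, 4, 7}) = 2
G(26) = mex({0, 1, 3, 4, 5, 7}) = 2
G(27) = mex({0, 1, 3, 5}) = 2
G(28) = mex({0, 1, 2, 5}) = 3
G(29) = mex({0, 1, 2, 4, 5, 6}) = 3
G(30) = mex({1, 2, 4, 6}) = 0
G(31) = mex({0, 1, 2, 3, 4, 6}) = 5
G(32) = mex({1, 2, 3, 4, 7}) = 0
G(33) = mex({0, 3, 7}) = 1
G(34) = mex({0, 2, 3, 5, 7}) = 1
Therefore G(34) = 1.

1


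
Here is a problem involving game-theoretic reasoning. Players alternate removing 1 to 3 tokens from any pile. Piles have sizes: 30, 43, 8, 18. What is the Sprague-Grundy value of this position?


Subtraction set: {1, 2, 3}
For this subtraction set, G(n) = n mod 4 (period = max + 1 = 4).
Pile 1 (size 30): G(30) = 30 mod 4 = 2
Pile 2 (size 43): G(43) = 43 mod 4 = 3
Pile 3 (size 8): G(8) = 8 mod 4 = 0
Pile 4 (size 18): G(18) = 18 mod 4 = 2
Total Grundy value = XOR of all: 2 XOR 3 XOR 0 XOR 2 = 3

3


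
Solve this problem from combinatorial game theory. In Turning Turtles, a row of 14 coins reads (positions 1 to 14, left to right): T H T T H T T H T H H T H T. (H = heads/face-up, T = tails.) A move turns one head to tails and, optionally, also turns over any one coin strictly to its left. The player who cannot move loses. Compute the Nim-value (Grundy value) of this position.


Coins: T H T T H T T H T H H T H T
Key fact: a single head at position k behaves exactly like a Nim heap of size k (turning it to T and optionally flipping a coin at j < k corresponds to moving the heap from k to j, or to 0), and heads combine as a disjunctive sum (two heads at the same place would cancel, matching j XOR j = 0). So the Nim-value is the XOR of the 1-indexed positions of the heads.
Face-up positions (1-indexed): [2, 5, 8, 10, 11, 13]
XOR 0 with 2: 0 XOR 2 = 2
XOR 2 with 5: 2 XOR 5 = 7
XOR 7 with 8: 7 XOR 8 = 15
XOR 15 with 10: 15 XOR 10 = 5
XOR 5 with 11: 5 XOR 11 = 14
XOR 14 with 13: 14 XOR 13 = 3
Nim-value = 3

3


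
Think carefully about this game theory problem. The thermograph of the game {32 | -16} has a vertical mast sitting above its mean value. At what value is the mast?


Game = {32 | -16}, a switch {a | b} with numbers a > b.
Its thermograph has left wall a - t and right wall b + t, which meet at t = (a - b)/2, where both equal (a + b)/2. So the mast (mean value) is at (a + b)/2.
Mean = (32 + (-16))/2 = 16/2 = 8

8


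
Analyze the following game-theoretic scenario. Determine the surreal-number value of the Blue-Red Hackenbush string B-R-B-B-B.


Edges (from ground): B-R-B-B-B
By Berlekamp's sign-expansion rule, a Blue-Red Hackenbush stalk has the value of the surreal number whose sign sequence is the edge sequence with B -> + and R -> -.
Sign sequence: +-+++
Trace the sign expansion in the surreal number tree, starting from 0:
Edge 1: B (sign +) -> bounds (0, +inf), value = 1
Edge 2: R (sign -) -> bounds (0, 1), value = 1/2
Edge 3: B (sign +) -> bounds (1/2, 1), value = 3/4
Edge 4: B (sign +) -> bounds (3/4, 1), value = 7/8
Edge 5: B (sign +) -> bounds (7/8, 1), value = 15/16
Game value = 15/16

15/16


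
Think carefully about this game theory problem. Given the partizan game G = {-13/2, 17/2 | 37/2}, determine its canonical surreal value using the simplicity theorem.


Left options: {-13/2, 17/2}, max = 17/2
Right options: {37/2}, min = 37/2
All options are numbers and max(Left) < min(Right), so by the simplicity theorem the value is the simplest (earliest-born) number strictly between 17/2 and 37/2.
Integers 9 through 18 all lie strictly between 17/2 and 37/2.
Among integers, the simplest (lowest birthday = smallest |n|; 0 is born on day 0, +-n on day n) is 9.
No non-integer in the interval can be simpler: if x is a non-integer in the interval, then floor(x) or ceil(x) also lies in the interval (the interval contains an integer), and both are proper prefixes of x's sign expansion, i.e. born earlier. So the game value is 9.
Game value = 9

9


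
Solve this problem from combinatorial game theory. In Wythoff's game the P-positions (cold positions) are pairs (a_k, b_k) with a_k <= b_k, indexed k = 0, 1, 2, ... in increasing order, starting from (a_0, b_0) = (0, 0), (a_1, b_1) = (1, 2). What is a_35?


By Wythoff's theorem, a_k = floor(k * phi) and b_k = floor(k * phi^2) = a_k + k, where phi = (1 + sqrt(5))/2 is the golden ratio.
phi = (1 + sqrt(5))/2 = 1.618034
k = 35
k * phi = 35 * 1.618034 = 56.631190
a_35 = floor(k * phi) = 56

56


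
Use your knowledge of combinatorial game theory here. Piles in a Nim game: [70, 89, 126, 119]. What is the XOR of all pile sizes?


We need the XOR (exclusive or) of all pile sizes.
After XOR-ing pile 1 (size 70): 0 XOR 70 = 70
After XOR-ing pile 2 (size 89): 70 XOR 89 = 31
After XOR-ing pile 3 (size 126): 31 XOR 126 = 97
After XOR-ing pile 4 (size 119): 97 XOR 119 = 22
The Nim-value of this position is 22.

22


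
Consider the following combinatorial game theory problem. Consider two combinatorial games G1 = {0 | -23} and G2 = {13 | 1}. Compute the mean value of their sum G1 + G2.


G1 = {0 | -23}, G2 = {13 | 1}
Each is a switch {a | b} with numbers a > b; its mean value is (a + b)/2, and mean value is additive over game sums: m(G1 + G2) = m(G1) + m(G2).
Mean of G1 = (0 + (-23))/2 = -23/2 = -23/2
Mean of G2 = (13 + (1))/2 = 14/2 = 7
Mean of G1 + G2 = -23/2 + 7 = -9/2

-9/2


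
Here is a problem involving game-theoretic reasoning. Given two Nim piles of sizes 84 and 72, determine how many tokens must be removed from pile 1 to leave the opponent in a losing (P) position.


Piles: 84 and 72
Current XOR: 84 XOR 72 = 28 (non-zero, so this is an N-position).
To make the XOR zero, we need to find a move that balances the piles.
For pile 1 (size 84): target = 84 XOR 28 = 72
We reduce pile 1 from 84 to 72.
Tokens removed: 84 - 72 = 12
Verification: 72 XOR 72 = 0

12


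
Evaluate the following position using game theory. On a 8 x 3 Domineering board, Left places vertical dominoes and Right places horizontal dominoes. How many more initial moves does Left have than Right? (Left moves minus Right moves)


Board is 8 x 3 (rows x cols).
Left (vertical) placements: (rows-1) * cols = 7 * 3 = 21
Right (horizontal) placements: rows * (cols-1) = 8 * 2 = 16
Advantage = Left - Right = 21 - 16 = 5

5


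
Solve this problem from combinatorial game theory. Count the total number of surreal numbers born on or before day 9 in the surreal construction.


Day 0: {|} = 0 is born. Count = 1.
Day n: the number of surreal numbers born by day n is 2^(n+1) - 1.
By day 0: 2^1 - 1 = 1
By day 1: 2^2 - 1 = 3
By day 2: 2^3 - 1 = 7
By day 3: 2^4 - 1 = 15
By day 4: 2^5 - 1 = 31
By day 5: 2^6 - 1 = 63
By day 6: 2^7 - 1 = 127
By day 7: 2^8 - 1 = 255
By day 8: 2^9 - 1 = 511
By day 9: 2^10 - 1 = 1023
By day 9: 1023 surreal numbers.

1023


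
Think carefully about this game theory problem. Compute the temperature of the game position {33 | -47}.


The game is {33 | -47}, a switch {a | b} with numbers a > b.
Cooling {a | b} by t gives {a - t | b + t}, which stops being hot when a - t = b + t, i.e. at t = (a - b)/2. So the temperature of a switch is (a - b)/2.
Temperature = (Left option - Right option) / 2
= (33 - (-47)) / 2
= 80 / 2
= 40

40


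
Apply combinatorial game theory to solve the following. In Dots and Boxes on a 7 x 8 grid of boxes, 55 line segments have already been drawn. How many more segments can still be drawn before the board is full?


Grid: 7 x 8 boxes, i.e. 8 rows and 9 columns of dots.
Horizontal edges: (rows + 1) * cols = 8 * 8 = 64
Vertical edges: rows * (cols + 1) = 7 * 9 = 63
Total edges: 64 + 63 = 127
Edges drawn: 55
Remaining: 127 - 55 = 72

72


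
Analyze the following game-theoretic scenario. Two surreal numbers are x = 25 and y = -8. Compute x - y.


x = 25, y = -8
x - y = 25 - -8 = 33

33


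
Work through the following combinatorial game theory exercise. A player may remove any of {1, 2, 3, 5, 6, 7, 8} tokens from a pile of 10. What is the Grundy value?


The subtraction set is S = {1, 2, 3, 5, 6, 7, 8}.
G(k) = mex{ G(k - s) : s in S, s <= k }. We compute iteratively: G(0) = 0.
G(1) = mex({0}) = 1
G(2) = mex({0, 1}) = 2
G(3) = mex({0, 1, 2}) = 3
G(4) = mex({1, 2, 3}) = 0
G(5) = mex({0, 2, 3}) = 1
G(6) = mex({0, 1, 3}) = 2
G(7) = mex({0, 1, 2}) = 3
G(8) = mex({0, 1, 2, 3}) = 4
G(9) = mex({0, 1, 2, 3, 4}) = 5
G(10) = mex({0, 1, 2, 3, 4, 5}) = 6
Therefore G(10) = 6.

6


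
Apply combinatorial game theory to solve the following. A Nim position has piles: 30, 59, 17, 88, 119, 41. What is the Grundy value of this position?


We need the XOR (exclusive or) of all pile sizes.
After XOR-ing pile 1 (size 30): 0 XOR 30 = 30
After XOR-ing pile 2 (size 59): 30 XOR 59 = 37
After XOR-ing pile 3 (size 17): 37 XOR 17 = 52
After XOR-ing pile 4 (size 88): 52 XOR 88 = 108
After XOR-ing pile 5 (size 119): 108 XOR 119 = 27
After XOR-ing pile 6 (size 41): 27 XOR 41 = 50
The Nim-value of this position is 50.

50


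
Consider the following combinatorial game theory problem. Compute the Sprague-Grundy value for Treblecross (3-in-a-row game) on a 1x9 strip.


Treblecross: place X on empty cells; 3-in-a-row wins.
Playing within two cells of an existing X lets the opponent win at once, so sensible play treats the cells i-2..i+2 around each X as dead. The player left with no safe cell loses, so this is a normal-play take-away game on strips of safe cells.
Placing X at cell i (0-indexed) of a strip of k safe cells leaves independent strips of sizes max(0, i-2) and max(0, k-i-3). Hence G(k) = mex{ G(max(0,i-2)) XOR G(max(0,k-i-3)) : 0 <= i < k }, with G(0) = 0.
G(1): splits (0,0):0^0=0 -> mex({0}) = 1
G(2): splits (0,0):0^0=0 -> mex({0}) = 1
G(3): splits (0,0):0^0=0 -> mex({0}) = 1
G(4): splits (0,1):0^1=1 (0,0):0^0=0 -> mex({0, 1}) = 2
G(5): splits (0,2):0^1=1 (0,1):0^1=1 (0,0):0^0=0 -> mex({0, 1}) = 2
G(6) = mex({1}) = 0
G(7) = mex({0, 1, 2}) = 3
G(8) = mex({0, 1, 2}) = 3
G(9) = mex({0, 2}) = 1
Therefore G(9) = 1.

1


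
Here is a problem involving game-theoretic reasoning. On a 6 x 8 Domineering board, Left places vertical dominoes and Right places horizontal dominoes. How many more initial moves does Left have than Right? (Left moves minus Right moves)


Board is 6 x 8 (rows x cols).
Left (vertical) placements: (rows-1) * cols = 5 * 8 = 40
Right (horizontal) placements: rows * (cols-1) = 6 * 7 = 42
Advantage = Left - Right = 40 - 42 = -2

-2


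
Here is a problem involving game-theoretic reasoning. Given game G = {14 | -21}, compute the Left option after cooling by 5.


Original game: {14 | -21} (a switch {a | b} with a > b).
Cooling by t (for t below the temperature (a - b)/2 = 35/2) taxes each move by t: {a | b} cooled by t is {a - t | b + t}.
Cooling amount: t = 5
Cooled Left option: 14 - 5 = 9
Cooled Right option: -21 + 5 = -16
Cooled game: {9 | -16}
Left option = 9

9


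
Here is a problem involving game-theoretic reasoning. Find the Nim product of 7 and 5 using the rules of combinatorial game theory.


Nim multiplication is bilinear over XOR: (u XOR v) * w = (u*w) XOR (v*w).
So we split each operand into its bit components and XOR the pairwise Nim products.
7 = 1 + 2 + 4 (as XOR of powers of 2).
5 = 1 + 4 (as XOR of powers of 2).
Using the standard Nim-product table on single bits:
  2*2 = 3,   2*4 = 8,   2*8 = 12,
  4*4 = 6,   4*8 = 11,  8*8 = 13,
and  1*x = x (identity), k*l = l*k (commutative).
Pairwise Nim products:
  1 * 1 = 1
  1 * 4 = 4
  2 * 1 = 2
  2 * 4 = 8
  4 * 1 = 4
  4 * 4 = 6
XOR them: 1 XOR 4 XOR 2 XOR 8 XOR 4 XOR 6 = 13.
Result: 7 * 5 = 13 (in Nim).

13
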